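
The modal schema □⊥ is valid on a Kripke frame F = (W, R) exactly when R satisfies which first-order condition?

emptiness of R

□⊥ is valid iff no world has any successor (otherwise □⊥ fails at any world with one).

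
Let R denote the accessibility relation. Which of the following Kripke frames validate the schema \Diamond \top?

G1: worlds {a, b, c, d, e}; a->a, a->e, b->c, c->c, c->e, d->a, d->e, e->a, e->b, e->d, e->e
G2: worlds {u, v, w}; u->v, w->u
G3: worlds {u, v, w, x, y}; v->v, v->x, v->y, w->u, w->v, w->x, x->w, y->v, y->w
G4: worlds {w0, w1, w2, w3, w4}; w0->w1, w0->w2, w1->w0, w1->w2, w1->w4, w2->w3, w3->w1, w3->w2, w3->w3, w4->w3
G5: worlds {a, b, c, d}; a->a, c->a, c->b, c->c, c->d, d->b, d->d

G1, G4

This is the axiom for seriality; its first-order frame correspondent is \forall x \exists y Rxy.
G1: satisfies the condition.
G2: fails — world v has no successor.
G3: fails — world u has no successor.
G4: satisfies the condition.
G5: fails — world b has no successor.
Valid on: G1, G4.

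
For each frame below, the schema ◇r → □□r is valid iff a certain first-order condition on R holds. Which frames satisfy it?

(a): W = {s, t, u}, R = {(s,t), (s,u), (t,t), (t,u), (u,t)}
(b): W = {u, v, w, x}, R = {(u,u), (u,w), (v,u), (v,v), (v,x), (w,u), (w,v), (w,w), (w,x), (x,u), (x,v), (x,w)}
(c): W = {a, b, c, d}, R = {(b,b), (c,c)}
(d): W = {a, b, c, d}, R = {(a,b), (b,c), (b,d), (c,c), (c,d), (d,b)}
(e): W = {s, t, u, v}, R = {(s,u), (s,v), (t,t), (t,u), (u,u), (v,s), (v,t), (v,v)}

The schema corresponds to a generalized confluence (Geach) condition: ∀x ∀y ∀z ((xRy ∧ xR²z) → ∃w (y = w ∧ z = w)).
(a): fails — sRt, sR²u but t ≠ u.
(b): fails — uRu, uR²v but u ≠ v.
(c): holds.
(d): fails — aRb, aR²c but b ≠ c.
(e): fails — sRu, sR²s but u ≠ s.

(c)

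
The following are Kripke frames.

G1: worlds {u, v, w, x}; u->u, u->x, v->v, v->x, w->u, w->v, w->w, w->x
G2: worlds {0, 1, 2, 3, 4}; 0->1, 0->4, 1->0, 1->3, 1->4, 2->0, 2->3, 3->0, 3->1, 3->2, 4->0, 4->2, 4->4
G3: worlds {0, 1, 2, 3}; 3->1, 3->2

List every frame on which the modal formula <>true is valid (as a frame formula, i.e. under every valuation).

The schema corresponds to seriality: forall x exists y Rxy.
G1: fails — world x has no successor.
G2: holds.
G3: fails — world 0 has no successor.

G2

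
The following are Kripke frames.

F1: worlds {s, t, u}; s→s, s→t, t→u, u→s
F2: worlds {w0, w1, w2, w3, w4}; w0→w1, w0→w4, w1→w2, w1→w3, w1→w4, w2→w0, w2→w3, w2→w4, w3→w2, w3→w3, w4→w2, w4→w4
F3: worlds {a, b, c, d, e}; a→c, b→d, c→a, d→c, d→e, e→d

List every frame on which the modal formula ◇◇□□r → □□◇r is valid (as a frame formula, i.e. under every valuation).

Frame correspondent (Sahlqvist): ∀x ∀y ∀z ((xR²y ∧ xR²z) → ∃w (yR²w ∧ zRw)) — i.e. a generalized confluence (Geach) condition.
F1: fails — sR²t, sR²t but no w with tR²w and tRw.
F2: ✓.
F3: fails — aR²a, aR²a but no w with aR²w and aRw.
Valid on: F2.

F2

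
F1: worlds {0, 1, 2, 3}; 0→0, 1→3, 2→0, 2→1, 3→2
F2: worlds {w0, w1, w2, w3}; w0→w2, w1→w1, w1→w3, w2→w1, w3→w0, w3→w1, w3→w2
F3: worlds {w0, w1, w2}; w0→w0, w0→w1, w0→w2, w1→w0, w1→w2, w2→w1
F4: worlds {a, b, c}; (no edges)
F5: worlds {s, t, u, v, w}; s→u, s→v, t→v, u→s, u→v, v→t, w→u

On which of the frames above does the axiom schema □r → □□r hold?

The schema corresponds to transitivity: ∀x ∀y ∀z (Rxy ∧ Ryz → Rxz).
F1: fails — R32 and R20 but not R30.
F2: fails — Rw3w1 and Rw1w3 but not Rw3w3.
F3: fails — Rw1w2 and Rw2w1 but not Rw1w1.
F4: ✓.
F5: fails — Ruv and Rvt but not Rut.

F4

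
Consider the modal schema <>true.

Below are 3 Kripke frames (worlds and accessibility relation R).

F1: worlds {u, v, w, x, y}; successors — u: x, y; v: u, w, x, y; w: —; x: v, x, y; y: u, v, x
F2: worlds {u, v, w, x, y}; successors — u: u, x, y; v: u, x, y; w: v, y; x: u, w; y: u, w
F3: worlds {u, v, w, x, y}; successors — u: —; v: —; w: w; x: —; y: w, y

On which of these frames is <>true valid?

This is the axiom for seriality; its first-order frame correspondent is forall x exists y Rxy.
F1: fails — world w has no successor.
F2: holds.
F3: fails — world u has no successor.
Valid on: F2.

F2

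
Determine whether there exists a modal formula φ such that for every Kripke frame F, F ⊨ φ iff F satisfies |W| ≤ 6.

No

Modal frame validity is preserved under disjoint unions.
Any modal formula valid on each of 7 disjoint one-world frames is valid on their disjoint union (validity is preserved under disjoint unions). Each one-world frame has |W|=1≤6, but the union has |W|=7.
So the class is not modally definable.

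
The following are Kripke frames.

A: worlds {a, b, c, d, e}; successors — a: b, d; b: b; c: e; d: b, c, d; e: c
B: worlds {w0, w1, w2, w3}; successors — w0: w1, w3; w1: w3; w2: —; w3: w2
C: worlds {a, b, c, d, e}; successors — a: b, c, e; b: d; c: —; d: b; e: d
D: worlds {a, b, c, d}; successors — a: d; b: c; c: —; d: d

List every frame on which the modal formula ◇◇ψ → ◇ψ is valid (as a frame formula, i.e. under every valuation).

D

Frame correspondent (Sahlqvist): ∀x ∀y ∀z (Rxy ∧ Ryz → Rxz) — i.e. transitivity.
A: fails — Rdc and Rce but not Rde.
B: fails — Rw0w3 and Rw3w2 but not Rw0w2.
C: fails — Rab and Rbd but not Rad.
D: condition met.
Valid on: D.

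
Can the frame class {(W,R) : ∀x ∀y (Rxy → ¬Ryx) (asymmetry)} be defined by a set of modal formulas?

Not modally definable

Any modally definable frame class is closed under surjective bounded morphisms.
The 3-cycle (worlds s,t,u with s→t→u→s) is asymmetric. Mapping every world to a single reflexive point • is a surjective bounded morphism, and the reflexive point is not asymmetric (R•• but asymmetry requires ¬R••).
So no modal formula (or set of formulas) defines exactly the asymmetric frames.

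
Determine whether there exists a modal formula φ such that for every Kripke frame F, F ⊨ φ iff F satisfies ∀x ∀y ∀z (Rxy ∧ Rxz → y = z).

Yes, by ◇q → □q

This is a Sahlqvist condition; the CD axiom ◇q → □q defines it.
Suppose ◇q→□q is valid. Take Rxy, Rxz and set V(q)={y}. Then ◇q at x, so □q at x, so q at z, i.e. z=y.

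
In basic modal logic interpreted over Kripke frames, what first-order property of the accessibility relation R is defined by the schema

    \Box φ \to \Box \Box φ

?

transitivity

This is the 4 axiom.
Its frame correspondent is transitivity — \forall x \forall y \forall z (Rxy \wedge Ryz \to Rxz).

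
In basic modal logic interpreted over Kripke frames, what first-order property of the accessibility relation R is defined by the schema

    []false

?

□⊥ is valid iff no world has any successor (otherwise □⊥ fails at any world with one).

emptiness of R: forall x forall y ~Rxy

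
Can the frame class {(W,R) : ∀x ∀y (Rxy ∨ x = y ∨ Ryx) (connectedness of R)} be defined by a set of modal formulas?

Modal frame validity is preserved under disjoint unions.
Take 3 disjoint single-world reflexive frames: each is trivially connected, but their disjoint union has 3 worlds with no edge between distinct components, so it is not connected.
Hence connectedness of R is not modally definable.

No — not modally definable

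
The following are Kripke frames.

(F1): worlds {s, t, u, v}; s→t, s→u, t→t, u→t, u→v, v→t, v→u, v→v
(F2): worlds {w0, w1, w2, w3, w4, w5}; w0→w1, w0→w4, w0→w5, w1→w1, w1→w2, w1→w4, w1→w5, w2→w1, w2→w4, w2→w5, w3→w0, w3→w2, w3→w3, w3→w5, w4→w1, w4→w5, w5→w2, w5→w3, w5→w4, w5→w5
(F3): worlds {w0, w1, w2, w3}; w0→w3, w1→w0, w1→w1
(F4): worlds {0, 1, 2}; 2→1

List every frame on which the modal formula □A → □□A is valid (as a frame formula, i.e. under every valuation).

Frame correspondent (Sahlqvist): ∀x ∀y ∀z (Rxy ∧ Ryz → Rxz) — i.e. transitivity.
(F1): fails — Ruv and Rvu but not Ruu.
(F2): fails — Rw0w1 and Rw1w2 but not Rw0w2.
(F3): fails — Rw1w0 and Rw0w3 but not Rw1w3.
(F4): holds.

(F4)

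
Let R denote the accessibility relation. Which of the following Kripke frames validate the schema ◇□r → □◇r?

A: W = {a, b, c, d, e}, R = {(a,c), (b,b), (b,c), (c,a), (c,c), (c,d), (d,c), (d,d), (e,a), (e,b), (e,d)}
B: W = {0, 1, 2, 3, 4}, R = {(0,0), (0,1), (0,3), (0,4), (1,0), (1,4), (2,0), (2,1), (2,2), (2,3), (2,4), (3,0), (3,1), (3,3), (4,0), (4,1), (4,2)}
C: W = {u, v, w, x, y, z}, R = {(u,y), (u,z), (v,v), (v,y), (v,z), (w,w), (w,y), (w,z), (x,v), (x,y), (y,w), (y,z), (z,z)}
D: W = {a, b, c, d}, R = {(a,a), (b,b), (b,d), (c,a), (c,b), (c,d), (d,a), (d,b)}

Frame correspondent (Sahlqvist): ∀x ∀y ∀z (Rxy ∧ Rxz → ∃w (Ryw ∧ Rzw)) — i.e. convergence.
A: holds.
B: holds.
C: holds.
D: fails — Rcb and Rca but b and a have no common successor.
Valid on: A, B, C.

A, B, C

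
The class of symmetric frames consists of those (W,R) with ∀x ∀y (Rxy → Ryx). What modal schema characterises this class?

A defining formula is s → □◇s (the B axiom).
Suppose s→□◇s is valid. Take Rxy and set V(s)={x}. Then s at x, so □◇s at x, so ◇s at y, so some z with Ryz has s; z=x, i.e. Ryx.

s → □◇s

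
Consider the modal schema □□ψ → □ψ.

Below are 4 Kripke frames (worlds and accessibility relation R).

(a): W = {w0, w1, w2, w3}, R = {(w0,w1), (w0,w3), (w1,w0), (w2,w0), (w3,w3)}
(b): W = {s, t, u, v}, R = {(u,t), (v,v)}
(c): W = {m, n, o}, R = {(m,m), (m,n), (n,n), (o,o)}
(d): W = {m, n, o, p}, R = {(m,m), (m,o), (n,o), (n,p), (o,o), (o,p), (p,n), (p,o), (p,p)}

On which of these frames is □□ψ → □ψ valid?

(c), (d)

The schema corresponds to density: ∀x ∀y (Rxy → ∃z (Rxz ∧ Rzy)).
(a): fails — Rw1w0 but no z with Rw1z and Rzw0.
(b): fails — Rut but no z with Ruz and Rzt.
(c): holds.
(d): holds.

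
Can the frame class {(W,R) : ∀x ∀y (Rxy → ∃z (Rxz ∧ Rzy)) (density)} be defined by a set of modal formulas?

Yes, by □□r → □r

This is a Sahlqvist condition; the C4 axiom □□r → □r defines it.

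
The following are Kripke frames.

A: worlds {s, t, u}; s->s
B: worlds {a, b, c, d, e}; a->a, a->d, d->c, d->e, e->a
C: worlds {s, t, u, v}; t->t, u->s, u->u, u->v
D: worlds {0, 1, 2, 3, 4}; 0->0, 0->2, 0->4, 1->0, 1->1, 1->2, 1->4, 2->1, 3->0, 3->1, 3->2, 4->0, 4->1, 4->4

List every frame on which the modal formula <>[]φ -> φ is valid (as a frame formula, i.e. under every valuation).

A

This is the axiom for symmetry; its first-order frame correspondent is forall x forall y (Rxy -> Ryx).
A: condition met.
B: fails — Rdc but not Rcd.
C: fails — Ruv but not Rvu.
D: fails — R10 but not R01.
Valid on: A.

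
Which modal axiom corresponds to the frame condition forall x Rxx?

A defining formula is □s → s (the T axiom).
Suppose □s→s is valid. At any x set V(s)={w : Rxw}. Then □s holds at x, so s holds at x, i.e. Rxx.

□s → s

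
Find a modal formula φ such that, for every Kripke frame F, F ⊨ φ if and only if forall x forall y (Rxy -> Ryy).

This is shift-reflexivity; the standard corresponding axiom is T□: □(□ψ → ψ).

□(□ψ → ψ)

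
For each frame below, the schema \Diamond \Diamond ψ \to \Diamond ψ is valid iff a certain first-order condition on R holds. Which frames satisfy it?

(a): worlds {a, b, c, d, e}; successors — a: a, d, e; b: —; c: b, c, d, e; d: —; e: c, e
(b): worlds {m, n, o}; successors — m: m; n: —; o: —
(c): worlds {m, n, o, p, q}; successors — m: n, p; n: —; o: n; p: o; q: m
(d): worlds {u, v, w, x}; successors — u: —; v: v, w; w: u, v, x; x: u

(b)

This is the axiom for transitivity; its first-order frame correspondent is \forall x \forall y \forall z (Rxy \wedge Ryz \to Rxz).
(a): fails — Rae and Rec but not Rac.
(b): satisfies the condition.
(c): fails — Rpo and Ron but not Rpn.
(d): fails — Rvw and Rwu but not Rvu.
Valid on: (b).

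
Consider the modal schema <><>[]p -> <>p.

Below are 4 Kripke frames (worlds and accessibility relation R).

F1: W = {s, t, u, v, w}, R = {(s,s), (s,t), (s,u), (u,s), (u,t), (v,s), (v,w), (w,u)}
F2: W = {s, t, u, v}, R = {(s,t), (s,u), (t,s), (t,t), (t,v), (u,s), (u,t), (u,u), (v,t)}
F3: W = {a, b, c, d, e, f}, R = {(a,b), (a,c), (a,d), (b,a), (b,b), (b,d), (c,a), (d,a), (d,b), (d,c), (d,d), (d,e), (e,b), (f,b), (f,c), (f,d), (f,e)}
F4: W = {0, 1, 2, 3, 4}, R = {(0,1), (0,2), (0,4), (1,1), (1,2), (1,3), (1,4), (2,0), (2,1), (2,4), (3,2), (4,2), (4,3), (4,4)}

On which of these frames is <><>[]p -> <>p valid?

F2

Frame correspondent (Sahlqvist): forall x forall y (x R^2 y -> exists w (yRw & xRw)) — i.e. a generalized confluence (Geach) condition.
F1: fails — sR²t but no w* with tRw* and sRw*.
F2: ✓.
F3: fails — aR²c but no w with cRw and aRw.
F4: fails — 2R²3 but no w with 3Rw and 2Rw.
Valid on: F2.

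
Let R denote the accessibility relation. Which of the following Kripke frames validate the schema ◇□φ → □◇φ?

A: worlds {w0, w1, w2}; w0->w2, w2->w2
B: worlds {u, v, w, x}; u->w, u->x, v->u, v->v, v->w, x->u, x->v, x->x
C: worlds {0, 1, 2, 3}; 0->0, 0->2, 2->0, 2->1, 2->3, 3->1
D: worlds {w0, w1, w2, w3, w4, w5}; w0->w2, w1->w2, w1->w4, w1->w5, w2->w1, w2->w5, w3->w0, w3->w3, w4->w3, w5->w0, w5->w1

A

Frame correspondent (Sahlqvist): ∀x ∀y ∀z (Rxy ∧ Rxz → ∃w (Ryw ∧ Rzw)) — i.e. convergence.
A: condition met.
B: fails — Ruw and Ruw but w and w have no common successor.
C: fails — R23 and R20 but 3 and 0 have no common successor.
D: fails — Rw1w5 and Rw1w4 but w5 and w4 have no common successor.
Valid on: A.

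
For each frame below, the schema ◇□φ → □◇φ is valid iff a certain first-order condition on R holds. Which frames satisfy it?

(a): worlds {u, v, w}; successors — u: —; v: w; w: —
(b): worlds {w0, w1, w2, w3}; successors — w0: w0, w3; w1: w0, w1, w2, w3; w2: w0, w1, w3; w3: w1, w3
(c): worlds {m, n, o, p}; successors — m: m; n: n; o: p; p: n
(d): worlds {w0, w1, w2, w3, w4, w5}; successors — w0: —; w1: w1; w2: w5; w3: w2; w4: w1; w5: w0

Frame correspondent (Sahlqvist): ∀x ∀y ∀z (Rxy ∧ Rxz → ∃w (Ryw ∧ Rzw)) — i.e. convergence.
(a): fails — Rvw and Rvw but w and w have no common successor.
(b): condition met.
(c): condition met.
(d): fails — Rw5w0 and Rw5w0 but w0 and w0 have no common successor.
Valid on: (b), (c).

(b), (c)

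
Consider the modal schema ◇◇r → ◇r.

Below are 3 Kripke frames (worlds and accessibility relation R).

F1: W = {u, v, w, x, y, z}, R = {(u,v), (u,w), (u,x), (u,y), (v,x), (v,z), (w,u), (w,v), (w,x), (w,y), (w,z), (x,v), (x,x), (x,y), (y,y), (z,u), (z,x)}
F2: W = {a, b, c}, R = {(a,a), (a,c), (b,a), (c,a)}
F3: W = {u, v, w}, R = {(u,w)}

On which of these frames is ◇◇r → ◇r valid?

F3

This is the axiom for transitivity; its first-order frame correspondent is ∀x ∀y ∀z (Rxy ∧ Ryz → Rxz).
F1: fails — Ruv and Rvz but not Ruz.
F2: fails — Rca and Rac but not Rcc.
F3: holds.
Valid on: F3.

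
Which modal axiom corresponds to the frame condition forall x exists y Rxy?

A defining formula is □p → ◇p (the D axiom).
Suppose □p→◇p is valid. At any x set V(p)=W. Then □p at x, so ◇p at x, so x has a successor.

□p → ◇p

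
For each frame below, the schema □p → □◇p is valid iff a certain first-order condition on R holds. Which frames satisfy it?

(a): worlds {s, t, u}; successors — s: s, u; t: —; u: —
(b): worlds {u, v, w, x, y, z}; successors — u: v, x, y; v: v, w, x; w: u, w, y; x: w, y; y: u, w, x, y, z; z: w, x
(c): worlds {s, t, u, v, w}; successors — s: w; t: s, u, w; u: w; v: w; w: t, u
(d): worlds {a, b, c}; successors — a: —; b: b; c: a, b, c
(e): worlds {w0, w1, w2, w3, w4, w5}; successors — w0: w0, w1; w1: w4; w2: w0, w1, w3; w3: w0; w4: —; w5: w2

(b)

The schema corresponds to a generalized confluence (Geach) condition: ∀x ∀z (xRz → ∃w (xRw ∧ zRw)).
(a): fails — sRu but no w with sRw and uRw.
(b): satisfies the condition.
(c): fails — sRw but no w* with sRw* and wRw*.
(d): fails — cRa but no w with cRw and aRw.
(e): fails — w0Rw1 but no w with w0Rw and w1Rw.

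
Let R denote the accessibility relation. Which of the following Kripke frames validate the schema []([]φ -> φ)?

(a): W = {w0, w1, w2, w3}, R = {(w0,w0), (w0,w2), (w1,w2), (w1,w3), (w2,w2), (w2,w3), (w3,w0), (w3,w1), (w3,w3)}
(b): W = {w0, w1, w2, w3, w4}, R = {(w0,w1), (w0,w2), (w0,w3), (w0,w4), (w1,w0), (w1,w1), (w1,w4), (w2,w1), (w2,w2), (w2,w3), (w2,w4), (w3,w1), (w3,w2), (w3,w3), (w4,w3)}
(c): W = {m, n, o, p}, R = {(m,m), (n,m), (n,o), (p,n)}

The schema corresponds to shift-reflexivity: forall x forall y (Rxy -> Ryy).
(a): fails — Rw3w1 but not Rw1w1.
(b): fails — Rw1w0 but not Rw0w0.
(c): fails — Rno but not Roo.

none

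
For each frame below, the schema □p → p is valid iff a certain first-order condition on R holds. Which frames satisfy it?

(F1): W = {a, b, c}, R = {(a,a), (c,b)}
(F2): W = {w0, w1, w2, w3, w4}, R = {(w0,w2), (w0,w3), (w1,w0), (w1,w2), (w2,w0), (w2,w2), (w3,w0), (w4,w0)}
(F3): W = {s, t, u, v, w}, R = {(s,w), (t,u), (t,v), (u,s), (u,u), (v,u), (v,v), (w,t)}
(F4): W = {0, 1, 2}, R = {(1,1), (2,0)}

The schema corresponds to reflexivity: ∀x Rxx.
(F1): fails — world b does not see itself.
(F2): fails — world w0 does not see itself.
(F3): fails — world s does not see itself.
(F4): fails — world 0 does not see itself.
Valid on no frame.

none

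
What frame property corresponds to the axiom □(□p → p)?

Suppose □(□p→p) is valid. Take Rxy and set V(p)={w : Ryw}. Then at y, □p holds; since □(□p→p) at x, □p→p at y, so p at y, i.e. Ryy.
The converse is a direct semantic check.
So the correspondent is shift-reflexivity.

shift-reflexivity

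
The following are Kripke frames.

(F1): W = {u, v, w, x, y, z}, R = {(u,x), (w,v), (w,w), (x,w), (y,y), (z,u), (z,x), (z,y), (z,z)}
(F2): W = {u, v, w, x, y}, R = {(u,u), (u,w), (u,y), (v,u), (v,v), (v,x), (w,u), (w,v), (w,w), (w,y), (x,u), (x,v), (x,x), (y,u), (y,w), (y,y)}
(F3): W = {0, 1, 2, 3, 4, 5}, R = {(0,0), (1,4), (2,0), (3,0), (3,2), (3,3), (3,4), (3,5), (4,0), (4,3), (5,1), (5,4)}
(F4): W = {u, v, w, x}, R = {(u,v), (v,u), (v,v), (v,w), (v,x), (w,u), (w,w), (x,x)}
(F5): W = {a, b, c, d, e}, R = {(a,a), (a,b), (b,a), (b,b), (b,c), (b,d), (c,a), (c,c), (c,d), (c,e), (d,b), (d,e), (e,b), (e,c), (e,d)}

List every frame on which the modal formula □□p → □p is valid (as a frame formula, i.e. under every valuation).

This is the axiom for density; its first-order frame correspondent is ∀x ∀y (Rxy → ∃z (Rxz ∧ Rzy)).
(F1): fails — Rux but no t with Rut and Rtx.
(F2): holds.
(F3): fails — R51 but no z with R5z and Rz1.
(F4): holds.
(F5): fails — Rde but no z with Rdz and Rze.

(F2), (F4)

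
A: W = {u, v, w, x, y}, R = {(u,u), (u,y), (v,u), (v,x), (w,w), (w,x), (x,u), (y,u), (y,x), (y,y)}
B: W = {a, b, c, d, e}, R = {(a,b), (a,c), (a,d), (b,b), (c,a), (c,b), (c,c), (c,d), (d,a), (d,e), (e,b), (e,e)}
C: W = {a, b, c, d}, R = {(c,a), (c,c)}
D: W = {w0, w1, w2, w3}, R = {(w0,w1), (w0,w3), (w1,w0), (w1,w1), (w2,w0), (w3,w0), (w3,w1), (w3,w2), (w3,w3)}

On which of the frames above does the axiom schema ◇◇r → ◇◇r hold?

A, B, C, D

This is the axiom for a generalized confluence (Geach) condition; its first-order frame correspondent is ∀x ∀y (xR²y → ∃w (y = w ∧ xR²w)).
A: satisfies the condition.
B: satisfies the condition.
C: satisfies the condition.
D: satisfies the condition.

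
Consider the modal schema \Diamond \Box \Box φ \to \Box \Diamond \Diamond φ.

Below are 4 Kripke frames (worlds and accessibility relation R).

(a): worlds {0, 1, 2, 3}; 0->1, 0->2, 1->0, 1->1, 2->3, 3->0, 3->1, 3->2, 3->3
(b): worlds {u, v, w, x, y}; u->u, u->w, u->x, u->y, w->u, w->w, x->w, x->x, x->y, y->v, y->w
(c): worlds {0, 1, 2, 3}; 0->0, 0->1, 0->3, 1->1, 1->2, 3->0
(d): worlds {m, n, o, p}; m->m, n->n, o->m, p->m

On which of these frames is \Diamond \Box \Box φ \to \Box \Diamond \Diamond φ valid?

The schema corresponds to a generalized confluence (Geach) condition: \forall x \forall y \forall z ((xRy \wedge xRz) \to \exists w (y R^2 w \wedge z R^2 w)).
(a): satisfies the condition.
(b): fails — yRv, yRv but no t with vR²t and vR²t.
(c): fails — 1R1, 1R2 but no w with 1R²w and 2R²w.
(d): satisfies the condition.
Valid on: (a), (d).

(a), (d)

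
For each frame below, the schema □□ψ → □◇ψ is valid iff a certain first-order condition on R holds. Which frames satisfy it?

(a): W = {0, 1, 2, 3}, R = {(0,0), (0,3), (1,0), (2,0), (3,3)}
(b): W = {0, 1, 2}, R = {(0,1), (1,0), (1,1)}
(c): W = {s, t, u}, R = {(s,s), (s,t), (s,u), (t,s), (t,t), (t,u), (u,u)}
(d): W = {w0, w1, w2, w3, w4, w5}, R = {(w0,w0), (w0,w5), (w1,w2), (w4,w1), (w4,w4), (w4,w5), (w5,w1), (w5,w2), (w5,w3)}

(a), (b), (c)

The schema corresponds to a generalized confluence (Geach) condition: ∀x ∀z (xRz → ∃w (xR²w ∧ zRw)).
(a): satisfies the condition.
(b): satisfies the condition.
(c): satisfies the condition.
(d): fails — w1Rw2 but no w with w1R²w and w2Rw.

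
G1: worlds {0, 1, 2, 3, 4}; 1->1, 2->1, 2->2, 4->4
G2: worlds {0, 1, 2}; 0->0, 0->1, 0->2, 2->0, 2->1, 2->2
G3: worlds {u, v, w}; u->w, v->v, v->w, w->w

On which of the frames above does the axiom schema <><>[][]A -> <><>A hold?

G1, G3

The schema corresponds to a generalized confluence (Geach) condition: forall x forall y (x R^2 y -> exists w (y R^2 w & x R^2 w)).
G1: satisfies the condition.
G2: fails — 0R²1 but no w with 1R²w and 0R²w.
G3: satisfies the condition.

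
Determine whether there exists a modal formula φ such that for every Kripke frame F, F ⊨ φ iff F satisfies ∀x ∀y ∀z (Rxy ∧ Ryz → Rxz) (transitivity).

Yes: it is transitivity, defined by the 4 schema □r → □□r.

Yes — defined by □r → □□r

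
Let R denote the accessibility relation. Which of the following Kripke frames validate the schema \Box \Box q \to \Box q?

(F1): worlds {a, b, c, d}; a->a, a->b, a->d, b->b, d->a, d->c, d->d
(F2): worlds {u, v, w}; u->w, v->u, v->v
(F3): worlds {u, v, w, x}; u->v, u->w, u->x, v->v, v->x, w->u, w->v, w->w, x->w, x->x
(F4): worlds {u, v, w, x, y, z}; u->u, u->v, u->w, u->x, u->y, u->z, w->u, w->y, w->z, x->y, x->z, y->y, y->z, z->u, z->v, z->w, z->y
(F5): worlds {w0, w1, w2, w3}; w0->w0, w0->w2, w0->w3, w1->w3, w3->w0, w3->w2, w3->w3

This is the axiom for density; its first-order frame correspondent is \forall x \forall y (Rxy \to \exists z (Rxz \wedge Rzy)).
(F1): condition met.
(F2): fails — Ruw but no z with Ruz and Rzw.
(F3): condition met.
(F4): condition met.
(F5): condition met.
Valid on: (F1), (F3), (F4), (F5).

(F1), (F3), (F4), (F5)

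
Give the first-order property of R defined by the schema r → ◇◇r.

∀x ∃w (x = w ∧ xR²w)

This is a Sahlqvist (Geach-type) schema ◇^0□^0r → □^0◇^2r.
First-order correspondent: ∀x ∃w (x = w ∧ xR²w).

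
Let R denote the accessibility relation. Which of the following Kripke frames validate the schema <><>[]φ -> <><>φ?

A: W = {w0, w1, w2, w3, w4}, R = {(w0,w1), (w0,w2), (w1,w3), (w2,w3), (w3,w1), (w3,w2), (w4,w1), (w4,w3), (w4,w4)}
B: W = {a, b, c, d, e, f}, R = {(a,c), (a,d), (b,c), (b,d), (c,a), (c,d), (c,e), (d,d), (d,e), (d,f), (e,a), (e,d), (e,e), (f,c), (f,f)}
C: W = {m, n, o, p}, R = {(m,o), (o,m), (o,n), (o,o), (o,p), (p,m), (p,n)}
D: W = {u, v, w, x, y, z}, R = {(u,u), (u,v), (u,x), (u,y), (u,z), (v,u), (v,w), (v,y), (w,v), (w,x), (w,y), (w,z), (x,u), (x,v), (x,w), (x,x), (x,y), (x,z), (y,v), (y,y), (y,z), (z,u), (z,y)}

B, D

This is the axiom for a generalized confluence (Geach) condition; its first-order frame correspondent is forall x forall y (x R^2 y -> exists w (yRw & x R^2 w)).
A: fails — w0R²w3 but no w with w3Rw and w0R²w.
B: holds.
C: fails — mR²n but no w with nRw and mR²w.
D: holds.
Valid on: B, D.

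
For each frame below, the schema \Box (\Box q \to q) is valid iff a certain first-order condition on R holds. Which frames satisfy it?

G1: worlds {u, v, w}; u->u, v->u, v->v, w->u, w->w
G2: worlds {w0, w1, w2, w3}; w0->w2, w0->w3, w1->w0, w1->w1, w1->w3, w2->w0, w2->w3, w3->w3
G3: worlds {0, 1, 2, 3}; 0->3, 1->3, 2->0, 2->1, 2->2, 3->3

Frame correspondent (Sahlqvist): \forall x \forall y (Rxy \to Ryy) — i.e. shift-reflexivity.
G1: satisfies the condition.
G2: fails — Rw1w0 but not Rw0w0.
G3: fails — R20 but not R00.

G1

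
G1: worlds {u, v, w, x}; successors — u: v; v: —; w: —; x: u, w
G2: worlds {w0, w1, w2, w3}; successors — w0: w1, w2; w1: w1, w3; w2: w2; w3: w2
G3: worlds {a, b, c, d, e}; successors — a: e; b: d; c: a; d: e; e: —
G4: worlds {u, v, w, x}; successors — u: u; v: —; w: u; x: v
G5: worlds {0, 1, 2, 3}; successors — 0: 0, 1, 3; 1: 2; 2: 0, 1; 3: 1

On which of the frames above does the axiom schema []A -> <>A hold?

G2, G5

The schema corresponds to seriality: forall x exists y Rxy.
G1: fails — world v has no successor.
G2: condition met.
G3: fails — world e has no successor.
G4: fails — world v has no successor.
G5: condition met.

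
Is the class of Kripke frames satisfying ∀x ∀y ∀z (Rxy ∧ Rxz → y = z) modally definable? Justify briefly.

The condition is partial functionality. A defining modal formula is ◇r → □r.

Definable; ◇r → □r defines it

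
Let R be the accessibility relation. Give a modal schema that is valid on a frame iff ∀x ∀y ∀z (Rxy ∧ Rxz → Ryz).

◇p → □◇p

The condition is the Euclidean property. The 5 schema ◇p → □◇p defines it.
Suppose ◇p→□◇p is valid. Take Rxy, Rxz and set V(p)={y}. Then ◇p at x, so □◇p at x, so ◇p at z, so some w with Rzw has p; w=y, i.e. Rzy. By symmetry of the argument, Ryz.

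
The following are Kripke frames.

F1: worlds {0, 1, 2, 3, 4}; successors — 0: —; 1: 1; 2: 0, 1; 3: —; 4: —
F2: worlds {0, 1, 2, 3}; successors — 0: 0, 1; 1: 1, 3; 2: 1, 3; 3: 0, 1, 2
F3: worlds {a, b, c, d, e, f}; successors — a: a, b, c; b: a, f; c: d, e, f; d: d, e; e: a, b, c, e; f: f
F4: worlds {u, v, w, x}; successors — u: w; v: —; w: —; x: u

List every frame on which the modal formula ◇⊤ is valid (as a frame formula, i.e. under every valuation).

This is the axiom for seriality; its first-order frame correspondent is ∀x ∃y Rxy.
F1: fails — world 0 has no successor.
F2: ✓.
F3: ✓.
F4: fails — world v has no successor.

F2, F3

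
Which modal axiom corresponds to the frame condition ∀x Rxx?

This is reflexivity; the standard corresponding axiom is T: □p → p.
Suppose □p→p is valid. At any x set V(p)={w : Rxw}. Then □p holds at x, so p holds at x, i.e. Rxx.

□p → p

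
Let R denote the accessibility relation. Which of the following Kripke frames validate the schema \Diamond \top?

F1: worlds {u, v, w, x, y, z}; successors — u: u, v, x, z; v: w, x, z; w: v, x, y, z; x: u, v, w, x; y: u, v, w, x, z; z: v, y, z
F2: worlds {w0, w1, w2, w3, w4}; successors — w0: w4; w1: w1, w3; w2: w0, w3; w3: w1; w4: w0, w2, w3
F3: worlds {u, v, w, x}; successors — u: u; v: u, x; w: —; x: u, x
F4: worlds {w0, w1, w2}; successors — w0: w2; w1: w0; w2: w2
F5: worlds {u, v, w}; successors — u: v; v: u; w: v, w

F1, F2, F4, F5

Frame correspondent (Sahlqvist): \forall x \exists y Rxy — i.e. seriality.
F1: condition met.
F2: condition met.
F3: fails — world w has no successor.
F4: condition met.
F5: condition met.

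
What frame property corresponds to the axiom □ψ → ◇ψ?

seriality: ∀x ∃y Rxy

This schema is the D axiom.
Its frame correspondent is seriality — ∀x ∃y Rxy.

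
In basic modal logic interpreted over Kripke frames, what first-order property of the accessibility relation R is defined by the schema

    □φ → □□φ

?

transitivity: ∀x ∀y ∀z (Rxy ∧ Ryz → Rxz)

Suppose □φ→□□φ is valid. Take Rxy, Ryz and set V(φ)={w : Rxw}. Then □φ at x, so □□φ at x, so □φ at y, so φ at z, i.e. Rxz.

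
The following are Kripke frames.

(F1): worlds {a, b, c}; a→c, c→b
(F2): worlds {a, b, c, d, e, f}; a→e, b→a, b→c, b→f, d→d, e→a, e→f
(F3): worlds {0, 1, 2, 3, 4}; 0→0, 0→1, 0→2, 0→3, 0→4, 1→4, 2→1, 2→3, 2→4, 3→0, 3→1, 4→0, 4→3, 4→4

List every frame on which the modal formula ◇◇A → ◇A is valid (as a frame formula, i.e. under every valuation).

none

The schema corresponds to transitivity: ∀x ∀y ∀z (Rxy ∧ Ryz → Rxz).
(F1): fails — Rac and Rcb but not Rab.
(F2): fails — Rea and Rae but not Ree.
(F3): fails — R31 and R14 but not R34.
Valid on no frame.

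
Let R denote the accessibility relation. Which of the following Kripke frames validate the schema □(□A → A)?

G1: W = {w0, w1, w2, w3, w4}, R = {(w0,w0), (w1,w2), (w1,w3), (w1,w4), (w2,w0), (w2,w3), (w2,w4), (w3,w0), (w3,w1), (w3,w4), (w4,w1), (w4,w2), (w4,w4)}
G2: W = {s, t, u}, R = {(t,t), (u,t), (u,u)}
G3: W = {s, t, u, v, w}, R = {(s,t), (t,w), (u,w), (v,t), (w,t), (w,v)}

Frame correspondent (Sahlqvist): ∀x ∀y (Rxy → Ryy) — i.e. shift-reflexivity.
G1: fails — Rw1w2 but not Rw2w2.
G2: condition met.
G3: fails — Rwt but not Rtt.
Valid on: G2.

G2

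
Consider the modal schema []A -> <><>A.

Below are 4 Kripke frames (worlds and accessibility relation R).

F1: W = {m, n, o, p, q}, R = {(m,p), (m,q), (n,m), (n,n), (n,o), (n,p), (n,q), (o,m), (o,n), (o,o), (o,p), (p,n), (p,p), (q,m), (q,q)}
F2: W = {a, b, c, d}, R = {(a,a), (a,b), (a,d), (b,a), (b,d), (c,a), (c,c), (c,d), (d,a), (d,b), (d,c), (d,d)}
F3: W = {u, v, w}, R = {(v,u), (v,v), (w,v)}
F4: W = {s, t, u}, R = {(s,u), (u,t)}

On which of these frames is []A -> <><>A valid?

F1, F2

Frame correspondent (Sahlqvist): forall x exists w (xRw & x R^2 w) — i.e. a generalized confluence (Geach) condition.
F1: satisfies the condition.
F2: satisfies the condition.
F3: fails — at u but no t with uRt and uR²t.
F4: fails — at s but no w with sRw and sR²w.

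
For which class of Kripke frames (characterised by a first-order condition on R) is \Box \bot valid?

□⊥ is valid iff no world has any successor (otherwise □⊥ fails at any world with one).

emptiness of R: \forall x \forall y \neg Rxy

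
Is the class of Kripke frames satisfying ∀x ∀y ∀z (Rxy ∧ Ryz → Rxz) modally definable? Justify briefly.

Yes — defined by □r → □□r

Yes: it is transitivity, defined by the 4 schema □r → □□r.
Suppose □r→□□r is valid. Take Rxy, Ryz and set V(r)={w : Rxw}. Then □r at x, so □□r at x, so □r at y, so r at z, i.e. Rxz.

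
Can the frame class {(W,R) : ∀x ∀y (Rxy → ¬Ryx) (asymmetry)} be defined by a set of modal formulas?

Not modally definable

Modal frame validity is preserved under surjective bounded morphisms.
The 5-cycle (worlds a,b,c,d,e with a→b→c→d→e→a) is asymmetric. Mapping every world to a single reflexive point • is a surjective bounded morphism, and the reflexive point is not asymmetric (R•• but asymmetry requires ¬R••).
So no modal formula (or set of formulas) defines exactly the asymmetric frames.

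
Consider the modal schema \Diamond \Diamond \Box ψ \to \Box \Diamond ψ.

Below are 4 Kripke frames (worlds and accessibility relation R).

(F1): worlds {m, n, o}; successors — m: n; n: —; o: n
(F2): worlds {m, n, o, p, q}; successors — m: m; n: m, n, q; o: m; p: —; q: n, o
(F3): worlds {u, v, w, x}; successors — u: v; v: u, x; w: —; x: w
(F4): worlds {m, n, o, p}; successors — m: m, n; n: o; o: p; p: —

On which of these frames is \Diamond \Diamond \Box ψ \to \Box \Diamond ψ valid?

(F1)

Frame correspondent (Sahlqvist): \forall x \forall y \forall z ((x R^2 y \wedge xRz) \to \exists w (yRw \wedge zRw)) — i.e. a generalized confluence (Geach) condition.
(F1): condition met.
(F2): fails — nR²m, nRq but no w with mRw and qRw.
(F3): fails — uR²u, uRv but no t with uRt and vRt.
(F4): fails — mR²m, mRn but no w with mRw and nRw.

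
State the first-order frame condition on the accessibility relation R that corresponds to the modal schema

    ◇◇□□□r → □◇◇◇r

This is a Sahlqvist (Geach-type) schema ◇^2□^3r → □^1◇^3r.
First-order correspondent: ∀x ∀y ∀z ((xR²y ∧ xRz) → ∃w (yR³w ∧ zR³w)).

∀x ∀y ∀z ((xR²y ∧ xRz) → ∃w (yR³w ∧ zR³w))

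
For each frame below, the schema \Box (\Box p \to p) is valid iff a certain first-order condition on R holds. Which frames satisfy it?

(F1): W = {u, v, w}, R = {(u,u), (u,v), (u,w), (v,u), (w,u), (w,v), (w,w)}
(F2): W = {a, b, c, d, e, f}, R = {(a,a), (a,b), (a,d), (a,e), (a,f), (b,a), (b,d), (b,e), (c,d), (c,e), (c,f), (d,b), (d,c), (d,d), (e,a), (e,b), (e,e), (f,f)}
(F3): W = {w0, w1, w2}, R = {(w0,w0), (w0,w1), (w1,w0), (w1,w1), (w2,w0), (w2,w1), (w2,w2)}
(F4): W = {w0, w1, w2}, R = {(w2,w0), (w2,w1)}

The schema corresponds to shift-reflexivity: \forall x \forall y (Rxy \to Ryy).
(F1): fails — Ruv but not Rvv.
(F2): fails — Reb but not Rbb.
(F3): satisfies the condition.
(F4): fails — Rw2w0 but not Rw0w0.

(F3)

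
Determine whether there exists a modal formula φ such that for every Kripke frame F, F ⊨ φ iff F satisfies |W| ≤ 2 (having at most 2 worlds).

Not definable by any modal formula

Modal frame validity is preserved under disjoint unions.
Any modal formula valid on each of 3 disjoint one-world frames is valid on their disjoint union (validity is preserved under disjoint unions). Each one-world frame has |W|=1≤2, but the union has |W|=3.
So the class is not modally definable.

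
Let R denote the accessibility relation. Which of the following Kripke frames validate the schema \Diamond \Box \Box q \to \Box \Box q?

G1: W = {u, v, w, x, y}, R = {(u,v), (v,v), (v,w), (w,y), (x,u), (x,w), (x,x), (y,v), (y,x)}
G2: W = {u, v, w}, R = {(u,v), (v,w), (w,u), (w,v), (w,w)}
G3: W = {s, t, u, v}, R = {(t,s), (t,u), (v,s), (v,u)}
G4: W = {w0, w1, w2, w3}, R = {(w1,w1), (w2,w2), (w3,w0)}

G3, G4

Frame correspondent (Sahlqvist): \forall x \forall y \forall z ((xRy \wedge x R^2 z) \to \exists w (y R^2 w \wedge z = w)) — i.e. a generalized confluence (Geach) condition.
G1: fails — vRw, vR²w but no t with wR²t and w=t.
G2: fails — wRu, wR²u but no t with uR²t and u=t.
G3: condition met.
G4: condition met.
Valid on: G3, G4.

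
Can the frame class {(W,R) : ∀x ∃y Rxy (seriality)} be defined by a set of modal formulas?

Yes: it is seriality, defined by the D schema □q → ◇q.

Yes, by □q → ◇q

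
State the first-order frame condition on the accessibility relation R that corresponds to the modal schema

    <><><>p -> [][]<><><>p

forall x forall y forall z ((x R^3 y & x R^2 z) -> exists w (y = w & z R^3 w))

This is a Sahlqvist (Geach-type) schema ◇^3□^0p → □^2◇^3p.
Minimal-valuation argument: fix x; take any y with xR^3y and any z with xR^2z. Set V(p) to the set of worlds R-reachable from y in exactly 0 steps. Then □^0p holds at y, so the antecedent holds at x; validity forces ◇^3p at z, giving a w with zR^3w and yR^0w.
First-order correspondent: forall x forall y forall z ((x R^3 y & x R^2 z) -> exists w (y = w & z R^3 w)).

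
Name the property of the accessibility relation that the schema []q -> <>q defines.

seriality: forall x exists y Rxy

This schema is the D axiom.
Its frame correspondent is seriality — forall x exists y Rxy.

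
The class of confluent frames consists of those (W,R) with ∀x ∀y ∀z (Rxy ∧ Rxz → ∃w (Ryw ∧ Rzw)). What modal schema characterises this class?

A defining formula is ◇□s → □◇s (the .2 axiom).
Suppose ◇□s→□◇s is valid. Take Rxy, Rxz and set V(s)={w : Ryw}. Then □s at y so ◇□s at x, so □◇s at x, so ◇s at z, giving w with Rzw and Ryw.

◇□s → □◇s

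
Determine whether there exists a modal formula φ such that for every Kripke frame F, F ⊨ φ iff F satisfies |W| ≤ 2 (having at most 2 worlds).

Not modally definable

If a class were modally definable it would be closed under disjoint unions (Goldblatt–Thomason).
Any modal formula valid on each of 3 disjoint one-world frames is valid on their disjoint union (validity is preserved under disjoint unions). Each one-world frame has |W|=1≤2, but the union has |W|=3.
Hence having at most 2 worlds is not modally definable.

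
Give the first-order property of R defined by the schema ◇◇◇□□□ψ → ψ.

∀x ∀y (xR³y → ∃w (yR³w ∧ x = w))

This is a Sahlqvist (Geach-type) schema ◇^3□^3ψ → □^0◇^0ψ.
Minimal-valuation argument: fix x; take any y with xR^3y and any z with xR^0z. Set V(ψ) to the set of worlds R-reachable from y in exactly 3 steps. Then □^3ψ holds at y, so the antecedent holds at x; validity forces ◇^0ψ at z, giving a w with zR^0w and yR^3w.
First-order correspondent: ∀x ∀y (xR³y → ∃w (yR³w ∧ x = w)).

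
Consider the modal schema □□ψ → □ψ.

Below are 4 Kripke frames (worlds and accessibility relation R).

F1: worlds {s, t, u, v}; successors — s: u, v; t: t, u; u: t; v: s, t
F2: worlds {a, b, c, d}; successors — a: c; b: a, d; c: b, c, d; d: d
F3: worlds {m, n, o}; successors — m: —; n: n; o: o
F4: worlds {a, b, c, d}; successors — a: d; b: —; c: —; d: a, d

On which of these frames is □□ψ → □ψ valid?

Frame correspondent (Sahlqvist): ∀x ∀y (Rxy → ∃z (Rxz ∧ Rzy)) — i.e. density.
F1: fails — Rvs but no z with Rvz and Rzs.
F2: fails — Rba but no z with Rbz and Rza.
F3: holds.
F4: holds.

F3, F4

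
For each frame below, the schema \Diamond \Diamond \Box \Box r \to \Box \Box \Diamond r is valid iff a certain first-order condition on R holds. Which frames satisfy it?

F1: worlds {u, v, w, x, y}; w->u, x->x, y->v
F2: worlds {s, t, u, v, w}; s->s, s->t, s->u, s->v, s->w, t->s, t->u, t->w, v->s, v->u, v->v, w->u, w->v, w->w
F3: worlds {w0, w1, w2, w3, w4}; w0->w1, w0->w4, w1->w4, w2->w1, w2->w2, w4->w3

This is the axiom for a generalized confluence (Geach) condition; its first-order frame correspondent is \forall x \forall y \forall z ((x R^2 y \wedge x R^2 z) \to \exists w (y R^2 w \wedge zRw)).
F1: holds.
F2: fails — sR²s, sR²u but no w* with sR²w* and uRw*.
F3: fails — w0R²w3, w0R²w3 but no w with w3R²w and w3Rw.

F1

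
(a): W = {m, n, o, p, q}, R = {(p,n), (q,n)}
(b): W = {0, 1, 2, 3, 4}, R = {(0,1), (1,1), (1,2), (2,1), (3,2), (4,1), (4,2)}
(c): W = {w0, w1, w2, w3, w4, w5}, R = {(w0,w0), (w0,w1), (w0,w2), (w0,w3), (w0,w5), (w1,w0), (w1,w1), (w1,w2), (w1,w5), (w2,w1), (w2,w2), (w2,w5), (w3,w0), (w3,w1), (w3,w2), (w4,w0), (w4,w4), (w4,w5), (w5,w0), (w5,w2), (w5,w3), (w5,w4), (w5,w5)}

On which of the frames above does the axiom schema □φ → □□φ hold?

(a)

Frame correspondent (Sahlqvist): ∀x ∀y ∀z (Rxy ∧ Ryz → Rxz) — i.e. transitivity.
(a): holds.
(b): fails — R32 and R21 but not R31.
(c): fails — Rw3w1 and Rw1w5 but not Rw3w5.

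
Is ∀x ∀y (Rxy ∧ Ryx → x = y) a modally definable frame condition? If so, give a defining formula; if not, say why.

Modal frame validity is preserved under surjective bounded morphisms.
The 4-cycle (worlds 0,1,2,3 with 0→1→2→3→0) is antisymmetric. Sending even-indexed worlds to s and odd-indexed worlds to t is a surjective bounded morphism onto the two-world frame with s↔t, which is not antisymmetric.
So no modal formula (or set of formulas) defines exactly the antisymmetric frames.

Not modally definable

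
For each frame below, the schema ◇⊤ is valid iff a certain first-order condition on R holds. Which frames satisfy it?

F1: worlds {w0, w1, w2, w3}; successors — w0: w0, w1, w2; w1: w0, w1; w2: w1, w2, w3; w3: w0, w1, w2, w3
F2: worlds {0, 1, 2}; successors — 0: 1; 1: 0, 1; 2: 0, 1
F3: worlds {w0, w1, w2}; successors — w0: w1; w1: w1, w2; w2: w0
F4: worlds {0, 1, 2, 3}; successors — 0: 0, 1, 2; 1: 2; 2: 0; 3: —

F1, F2, F3

This is the axiom for seriality; its first-order frame correspondent is ∀x ∃y Rxy.
F1: condition met.
F2: condition met.
F3: condition met.
F4: fails — world 3 has no successor.
Valid on: F1, F2, F3.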